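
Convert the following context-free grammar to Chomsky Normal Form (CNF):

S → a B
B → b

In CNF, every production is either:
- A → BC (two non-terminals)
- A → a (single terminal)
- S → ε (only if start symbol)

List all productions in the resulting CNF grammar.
The grammar has no ε-productions or unit productions to eliminate.
S → a B has terminal a in a right-hand side of length ≥ 2: introduce T_a → a and use T_a in place of a.
B → b is already in CNF (single terminal) – keep it.
S → a B becomes S → T_a B.
Resulting CNF grammar (3 productions): T_a → a; B → b; S → T_a B

Final answer: T_a → a; B → b; S → T_a B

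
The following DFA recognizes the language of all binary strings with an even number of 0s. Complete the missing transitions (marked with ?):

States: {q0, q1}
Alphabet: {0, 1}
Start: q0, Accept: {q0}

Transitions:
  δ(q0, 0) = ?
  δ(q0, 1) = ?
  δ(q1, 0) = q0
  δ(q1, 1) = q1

What each state remembers (consistent with the given transitions and accept states):
  q0: an even number of 0s has been read so far
  q1: an odd number of 0s has been read so far
Filling in the missing entries:
  δ(q0, 0): in q0 (an even number of 0s has been read so far), after reading 0 we have: an odd number of 0s has been read so far → q1
  δ(q0, 1): in q0 (an even number of 0s has been read so far), after reading 1 we have: an even number of 0s has been read so far → q0

Final answer: δ(q0, 0) = q1; δ(q0, 1) = q0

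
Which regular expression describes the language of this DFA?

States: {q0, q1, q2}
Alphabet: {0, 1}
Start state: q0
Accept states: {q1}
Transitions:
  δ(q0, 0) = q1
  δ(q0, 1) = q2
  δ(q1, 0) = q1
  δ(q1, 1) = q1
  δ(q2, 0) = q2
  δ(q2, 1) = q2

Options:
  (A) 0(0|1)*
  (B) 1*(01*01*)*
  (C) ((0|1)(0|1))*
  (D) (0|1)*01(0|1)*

Testing sample strings against the DFA:
  '1110' -> rejected
  '00111' -> accepted
  '000' -> accepted
  '011' -> accepted
Checking each option for a counterexample:
  (A) 0(0|1)*: agrees with the DFA on all strings of length ≤ 4
  (B) 1*(01*01*)*: ε is rejected by the DFA but matches the regex → eliminated
  (C) ((0|1)(0|1))*: ε is rejected by the DFA but matches the regex → eliminated
  (D) (0|1)*01(0|1)*: '0' is accepted by the DFA but does not match the regex → eliminated
Only (A) 0(0|1)* is consistent with the DFA.

Final answer: (A) 0(0|1)*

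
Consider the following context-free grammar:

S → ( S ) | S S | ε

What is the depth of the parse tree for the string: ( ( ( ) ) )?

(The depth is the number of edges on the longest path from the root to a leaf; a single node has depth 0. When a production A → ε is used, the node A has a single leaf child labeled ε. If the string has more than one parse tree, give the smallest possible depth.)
The string is 3 nested pairs. The shallowest parse tree applies S → ( S ) 3 times (one node per nested pair, each a child of the previous) and then S → ε in the middle.
S nodes at depths 0..3, ε leaf at depth 4; parentheses leaves are at depths 1..3.
(Using S → S S with an S → ε child anywhere only adds levels, so it cannot give a shallower tree.)
Depth = 4.

Final answer: 4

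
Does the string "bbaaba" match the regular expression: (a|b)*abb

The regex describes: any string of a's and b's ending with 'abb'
No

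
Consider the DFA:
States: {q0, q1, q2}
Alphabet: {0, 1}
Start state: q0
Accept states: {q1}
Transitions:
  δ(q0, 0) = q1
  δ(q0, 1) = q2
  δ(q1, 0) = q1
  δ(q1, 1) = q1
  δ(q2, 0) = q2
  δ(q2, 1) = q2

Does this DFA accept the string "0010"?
Processing string "0010":
  q0 --0--> q1
  q1 --0--> q1
  q1 --1--> q1
  q1 --0--> q1
Final state: q1
Accept states: {q1}
q1 is an accept state, so the string is accepted.

Final answer: Yes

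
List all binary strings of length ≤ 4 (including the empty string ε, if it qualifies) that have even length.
Checking every binary string of length 0 to 4:
  Length 0: accepted: ε | rejected: (none)
  Length 1: accepted: (none) | rejected: 0, 1
  Length 2: accepted: 00, 01, 10, 11 | rejected: (none)
  Length 3: accepted: (none) | rejected: 000, 001, 010, 011, 100, 101, 110, 111
  Length 4: accepted: 0000, 0001, 0010, 0011, 0100, 0101, 0110, 0111, 1000, 1001, 1010, 1011, 1100, 1101, 1110, 1111 | rejected: (none)
Total: 21 string(s).

Final answer: ε, 00, 01, 10, 11, 0000, 0001, 0010, 0011, 0100, 0101, 0110, 0111, 1000, 1001, 1010, 1011, 1100, 1101, 1110, 1111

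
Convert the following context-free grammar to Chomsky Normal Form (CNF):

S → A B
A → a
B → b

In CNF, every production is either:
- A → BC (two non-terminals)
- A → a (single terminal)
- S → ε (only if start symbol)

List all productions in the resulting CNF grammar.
The grammar has no ε-productions or unit productions to eliminate.
S → A B is already in CNF (two non-terminals) – keep it.
A → a is already in CNF (single terminal) – keep it.
B → b is already in CNF (single terminal) – keep it.
Resulting CNF grammar (3 productions): A → a; B → b; S → A B

Final answer: A → a; B → b; S → A B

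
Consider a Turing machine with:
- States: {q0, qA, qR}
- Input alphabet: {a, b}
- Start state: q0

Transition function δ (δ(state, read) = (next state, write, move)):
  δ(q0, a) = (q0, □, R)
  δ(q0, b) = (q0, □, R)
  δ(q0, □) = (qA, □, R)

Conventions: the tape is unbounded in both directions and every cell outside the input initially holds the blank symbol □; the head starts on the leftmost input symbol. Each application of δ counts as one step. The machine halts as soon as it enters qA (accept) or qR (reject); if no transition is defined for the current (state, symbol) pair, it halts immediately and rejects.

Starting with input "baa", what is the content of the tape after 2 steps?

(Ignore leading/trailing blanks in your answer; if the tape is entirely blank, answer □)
Step 0: [q0]baa (head at position 0)
Step 1: δ(q0, b) = (q0, □, R)  ⊢  □[q0]aa (head at position 1)
Step 2: δ(q0, a) = (q0, □, R)  ⊢  □□[q0]a (head at position 2)
Tape after 2 steps (ignoring surrounding blanks): a

Final answer: Tape: a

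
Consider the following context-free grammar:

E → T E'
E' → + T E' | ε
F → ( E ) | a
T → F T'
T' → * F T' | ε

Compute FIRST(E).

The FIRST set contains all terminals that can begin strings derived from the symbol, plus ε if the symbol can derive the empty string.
FIRST(F): F → ( E ) contributes '(' and F → a contributes 'a', so FIRST(F) = {(, a}. F is not nullable.
FIRST(T): T → F T' begins with F, and F is not nullable, so FIRST(T) = FIRST(F) = {(, a}.
FIRST(E): E → T E' begins with T, and T is not nullable, so FIRST(E) = FIRST(T) = {(, a}.

Final answer: {(, a}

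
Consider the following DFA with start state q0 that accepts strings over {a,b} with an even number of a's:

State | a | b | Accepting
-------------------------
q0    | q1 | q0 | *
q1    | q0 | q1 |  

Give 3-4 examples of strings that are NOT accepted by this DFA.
Any strings that end in a non-accepting state work; for example:
"a": q0 → q1; q1 is not accepting → rejected
"abbb": q0 → q1 → q1 → q1 → q1; q1 is not accepting → rejected
"baaa": q0 → q0 → q1 → q0 → q1; q1 is not accepting → rejected
"bbba": q0 → q0 → q0 → q0 → q1; q1 is not accepting → rejected

Final answer: "a", "abbb", "baaa", "bbba"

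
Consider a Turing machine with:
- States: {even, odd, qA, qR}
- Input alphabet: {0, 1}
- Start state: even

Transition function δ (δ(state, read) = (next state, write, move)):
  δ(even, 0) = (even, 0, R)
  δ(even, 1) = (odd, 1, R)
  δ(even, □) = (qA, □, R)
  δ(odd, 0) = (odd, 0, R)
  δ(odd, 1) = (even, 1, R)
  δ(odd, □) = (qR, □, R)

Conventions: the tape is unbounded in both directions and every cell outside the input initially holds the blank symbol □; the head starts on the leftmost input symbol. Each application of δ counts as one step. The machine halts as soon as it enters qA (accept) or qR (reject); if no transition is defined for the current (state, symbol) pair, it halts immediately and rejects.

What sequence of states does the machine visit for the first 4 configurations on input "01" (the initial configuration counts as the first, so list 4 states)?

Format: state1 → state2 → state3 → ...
Step 0: [even]01 (head at position 0)
Step 1: δ(even, 0) = (even, 0, R)  ⊢  0[even]1 (head at position 1)
Step 2: δ(even, 1) = (odd, 1, R)  ⊢  01[odd]□ (head at position 2)
Step 3: δ(odd, □) = (qR, □, R)  ⊢  01□[qR]□ (head at position 3)
Reading off the states of these 4 configurations: even → even → odd → qR

Final answer: even → even → odd → qR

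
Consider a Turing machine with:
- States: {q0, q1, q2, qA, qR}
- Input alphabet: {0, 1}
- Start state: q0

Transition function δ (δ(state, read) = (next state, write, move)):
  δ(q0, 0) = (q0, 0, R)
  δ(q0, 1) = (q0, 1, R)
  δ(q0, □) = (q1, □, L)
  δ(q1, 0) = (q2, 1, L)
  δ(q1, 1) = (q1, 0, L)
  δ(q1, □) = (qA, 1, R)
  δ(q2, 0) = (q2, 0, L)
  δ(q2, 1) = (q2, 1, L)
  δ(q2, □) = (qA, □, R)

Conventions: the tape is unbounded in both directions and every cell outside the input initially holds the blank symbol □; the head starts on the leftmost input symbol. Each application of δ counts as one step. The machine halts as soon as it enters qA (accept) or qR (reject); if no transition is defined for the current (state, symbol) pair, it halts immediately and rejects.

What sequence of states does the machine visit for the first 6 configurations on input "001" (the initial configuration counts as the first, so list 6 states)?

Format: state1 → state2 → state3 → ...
Step 0: [q0]001 (head at position 0)
Step 1: δ(q0, 0) = (q0, 0, R)  ⊢  0[q0]01 (head at position 1)
Step 2: δ(q0, 0) = (q0, 0, R)  ⊢  00[q0]1 (head at position 2)
Step 3: δ(q0, 1) = (q0, 1, R)  ⊢  001[q0]□ (head at position 3)
Step 4: δ(q0, □) = (q1, □, L)  ⊢  00[q1]1□ (head at position 2)
Step 5: δ(q1, 1) = (q1, 0, L)  ⊢  0[q1]00□ (head at position 1)
Reading off the states of these 6 configurations: q0 → q0 → q0 → q0 → q1 → q1

Final answer: q0 → q0 → q0 → q0 → q1 → q1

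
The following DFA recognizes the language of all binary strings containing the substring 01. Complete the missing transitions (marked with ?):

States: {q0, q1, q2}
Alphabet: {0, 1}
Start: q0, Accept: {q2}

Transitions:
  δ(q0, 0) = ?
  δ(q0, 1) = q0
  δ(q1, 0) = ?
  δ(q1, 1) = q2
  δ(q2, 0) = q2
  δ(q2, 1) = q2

What each state remembers (consistent with the given transitions and accept states):
  q0: 01 not seen yet and the last symbol was not 0
  q1: 01 not seen yet and the last symbol was 0
  q2: the substring 01 has already been seen
Filling in the missing entries:
  δ(q0, 0): in q0 (01 not seen yet and the last symbol was not 0), after reading 0 we have: 01 not seen yet and the last symbol was 0 → q1
  δ(q1, 0): in q1 (01 not seen yet and the last symbol was 0), after reading 0 we have: 01 not seen yet and the last symbol was 0 → q1

Final answer: δ(q0, 0) = q1; δ(q1, 0) = q1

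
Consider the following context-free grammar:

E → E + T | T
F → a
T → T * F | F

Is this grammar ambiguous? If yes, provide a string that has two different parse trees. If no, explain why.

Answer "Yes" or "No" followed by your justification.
This is the standard stratified expression grammar: '+' is introduced only by the left-recursive rule E → E + T and '*' only by the left-recursive rule T → T * F, with F → a. For any string, the last '+' must be the one produced at the root E (everything after it is a T containing no '+'), and likewise within each T the last '*' is produced at its root. This fixes the parse tree uniquely (left-associative, '*' binding tighter than '+'), so every string has exactly one parse tree.

Final answer: No - the grammar is unambiguous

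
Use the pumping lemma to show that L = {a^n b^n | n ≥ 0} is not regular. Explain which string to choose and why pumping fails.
Language: L = {a^n b^n | n ≥ 0} (equal numbers of a's followed by b's)
Step 1: Assume for contradiction that L is regular, with pumping length p.
Step 2: Choose s = a^p b^p. Then s ∈ L (it has p a's followed by p b's) and |s| ≥ p.
Step 3: Consider any decomposition s = xyz with |xy| ≤ p and |y| > 0. Since |xy| ≤ p and the first p symbols of s are all a's, y = a^k for some k with 1 ≤ k ≤ p.
Step 4: Pumping up (i = 2): xy²z = a^(p+k) b^p, which has more a's than b's, so xy²z ∉ L.
This contradicts the pumping lemma, so L is not regular.

Final answer: Choose s = a^p b^p. Since |xy| ≤ p, y = a^k with k ≥ 1. Then xy²z = a^(p+k) b^p ∉ L.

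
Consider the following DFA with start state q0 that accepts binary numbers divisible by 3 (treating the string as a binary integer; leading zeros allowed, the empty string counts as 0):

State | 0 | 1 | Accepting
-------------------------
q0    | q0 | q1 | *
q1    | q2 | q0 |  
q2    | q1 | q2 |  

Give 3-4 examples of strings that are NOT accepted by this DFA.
Any strings that end in a non-accepting state work; for example:
"100": q0 → q1 → q2 → q1; q1 is not accepting → rejected
"0001": q0 → q0 → q0 → q0 → q1; q1 is not accepting → rejected
"1010": q0 → q1 → q2 → q2 → q1; q1 is not accepting → rejected
"1011": q0 → q1 → q2 → q2 → q2; q2 is not accepting → rejected

Final answer: "100", "0001", "1010", "1011"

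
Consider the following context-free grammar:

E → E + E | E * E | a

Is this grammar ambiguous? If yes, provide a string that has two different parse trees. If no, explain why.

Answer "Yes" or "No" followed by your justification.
Two different leftmost derivations of a + a * a:
  (1) E ⇒ E + E ⇒ a + E ⇒ a + E * E ⇒ a + a * E ⇒ a + a * a   (tree groups a + (a * a))
  (2) E ⇒ E * E ⇒ E + E * E ⇒ a + E * E ⇒ a + a * E ⇒ a + a * a   (tree groups (a + a) * a)
Two distinct leftmost derivations = two distinct parse trees, so the grammar is ambiguous.

Final answer: Yes - the string 'a + a * a' has two distinct leftmost derivations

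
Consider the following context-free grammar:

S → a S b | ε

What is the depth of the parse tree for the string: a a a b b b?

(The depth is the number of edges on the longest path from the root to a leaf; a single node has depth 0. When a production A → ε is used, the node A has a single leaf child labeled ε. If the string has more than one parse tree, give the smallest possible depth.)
The only parse tree applies S → a S b 3 times (once per matching a…b pair) and then S → ε.
The S nodes sit at depths 0, 1, …, 3; the innermost S (depth 3) has the single child ε at depth 4.
The terminal leaves a, b are at depths 1..3, so the longest root-to-leaf path is S → S → … → S → ε with 4 edges.
Depth = 4.

Final answer: 4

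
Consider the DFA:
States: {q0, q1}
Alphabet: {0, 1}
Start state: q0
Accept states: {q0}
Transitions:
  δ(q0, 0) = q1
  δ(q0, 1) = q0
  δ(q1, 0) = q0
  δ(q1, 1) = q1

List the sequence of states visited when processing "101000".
Starting at q0
Read '1': q0 -> q0
Read '0': q0 -> q1
Read '1': q1 -> q1
Read '0': q1 -> q0
Read '0': q0 -> q1
Read '0': q1 -> q0

Final answer: q0 -> q0 -> q1 -> q1 -> q0 -> q1 -> q0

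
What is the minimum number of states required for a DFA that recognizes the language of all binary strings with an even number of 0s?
Language: binary strings with an even number of 0s
Lower bound (Myhill–Nerode): the prefixes ε, 0 are pairwise distinguishable:
  ε vs 0: suffix ε distinguishes them (ε has zero 0s (accepted), 0 has one 0 (rejected))
So any DFA needs at least 2 states.
Upper bound: a DFA with 2 states exists (one state per class above).
Minimum states: 2

Final answer: 2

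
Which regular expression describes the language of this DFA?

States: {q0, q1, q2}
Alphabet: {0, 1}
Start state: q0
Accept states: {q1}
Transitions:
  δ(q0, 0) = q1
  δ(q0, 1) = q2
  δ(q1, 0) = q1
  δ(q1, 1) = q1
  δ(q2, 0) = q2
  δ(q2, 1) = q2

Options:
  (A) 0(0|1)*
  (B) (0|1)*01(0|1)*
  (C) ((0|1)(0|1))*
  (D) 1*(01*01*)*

Testing sample strings against the DFA:
  '11100' -> rejected
  '0110' -> accepted
  '0100' -> accepted
  '010' -> accepted
Checking each option for a counterexample:
  (A) 0(0|1)*: agrees with the DFA on all strings of length ≤ 4
  (B) (0|1)*01(0|1)*: '0' is accepted by the DFA but does not match the regex → eliminated
  (C) ((0|1)(0|1))*: ε is rejected by the DFA but matches the regex → eliminated
  (D) 1*(01*01*)*: ε is rejected by the DFA but matches the regex → eliminated
Only (A) 0(0|1)* is consistent with the DFA.

Final answer: (A) 0(0|1)*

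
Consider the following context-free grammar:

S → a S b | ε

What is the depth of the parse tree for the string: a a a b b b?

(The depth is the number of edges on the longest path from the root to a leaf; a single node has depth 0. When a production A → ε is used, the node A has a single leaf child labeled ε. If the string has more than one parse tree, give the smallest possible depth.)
The only parse tree applies S → a S b 3 times (once per matching a…b pair) and then S → ε.
The S nodes sit at depths 0, 1, …, 3; the innermost S (depth 3) has the single child ε at depth 4.
The terminal leaves a, b are at depths 1..3, so the longest root-to-leaf path is S → S → … → S → ε with 4 edges.
Depth = 4.

Final answer: 4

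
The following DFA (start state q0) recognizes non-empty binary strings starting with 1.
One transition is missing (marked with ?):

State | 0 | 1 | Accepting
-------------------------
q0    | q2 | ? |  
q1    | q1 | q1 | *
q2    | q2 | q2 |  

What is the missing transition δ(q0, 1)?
q1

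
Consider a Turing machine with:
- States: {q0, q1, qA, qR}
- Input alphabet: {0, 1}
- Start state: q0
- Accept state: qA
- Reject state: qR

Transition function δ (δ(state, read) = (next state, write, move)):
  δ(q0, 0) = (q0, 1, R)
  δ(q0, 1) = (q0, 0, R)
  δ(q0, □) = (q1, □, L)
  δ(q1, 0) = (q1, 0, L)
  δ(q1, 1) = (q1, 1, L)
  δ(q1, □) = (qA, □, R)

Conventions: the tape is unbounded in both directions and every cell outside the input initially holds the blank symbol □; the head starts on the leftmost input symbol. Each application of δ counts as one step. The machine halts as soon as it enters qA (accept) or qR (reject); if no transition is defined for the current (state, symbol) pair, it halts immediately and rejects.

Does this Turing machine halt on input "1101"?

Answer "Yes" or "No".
Step 0: [q0]1101 (head at position 0)
Step 1: δ(q0, 1) = (q0, 0, R)  ⊢  0[q0]101 (head at position 1)
Step 2: δ(q0, 1) = (q0, 0, R)  ⊢  00[q0]01 (head at position 2)
Step 3: δ(q0, 0) = (q0, 1, R)  ⊢  001[q0]1 (head at position 3)
Step 4: δ(q0, 1) = (q0, 0, R)  ⊢  0010[q0]□ (head at position 4)
Step 5: δ(q0, □) = (q1, □, L)  ⊢  001[q1]0□ (head at position 3)
Step 6: δ(q1, 0) = (q1, 0, L)  ⊢  00[q1]10□ (head at position 2)
Step 7: δ(q1, 1) = (q1, 1, L)  ⊢  0[q1]010□ (head at position 1)
Step 8: δ(q1, 0) = (q1, 0, L)  ⊢  [q1]0010□ (head at position 0)
Step 9: δ(q1, 0) = (q1, 0, L)  ⊢  [q1]□0010□ (head at position -1)
Step 10: δ(q1, □) = (qA, □, R)  ⊢  □[qA]0010□ (head at position 0)
The machine is in qA, so it halts and accepts.
It halts after 10 steps.

Final answer: Yes - halts after 10 steps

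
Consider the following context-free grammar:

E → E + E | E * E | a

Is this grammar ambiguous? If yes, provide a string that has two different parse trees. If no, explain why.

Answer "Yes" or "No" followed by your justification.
Two different leftmost derivations of a + a * a:
  (1) E ⇒ E + E ⇒ a + E ⇒ a + E * E ⇒ a + a * E ⇒ a + a * a   (tree groups a + (a * a))
  (2) E ⇒ E * E ⇒ E + E * E ⇒ a + E * E ⇒ a + a * E ⇒ a + a * a   (tree groups (a + a) * a)
Two distinct leftmost derivations = two distinct parse trees, so the grammar is ambiguous.

Final answer: Yes - the string 'a + a * a' has two distinct leftmost derivations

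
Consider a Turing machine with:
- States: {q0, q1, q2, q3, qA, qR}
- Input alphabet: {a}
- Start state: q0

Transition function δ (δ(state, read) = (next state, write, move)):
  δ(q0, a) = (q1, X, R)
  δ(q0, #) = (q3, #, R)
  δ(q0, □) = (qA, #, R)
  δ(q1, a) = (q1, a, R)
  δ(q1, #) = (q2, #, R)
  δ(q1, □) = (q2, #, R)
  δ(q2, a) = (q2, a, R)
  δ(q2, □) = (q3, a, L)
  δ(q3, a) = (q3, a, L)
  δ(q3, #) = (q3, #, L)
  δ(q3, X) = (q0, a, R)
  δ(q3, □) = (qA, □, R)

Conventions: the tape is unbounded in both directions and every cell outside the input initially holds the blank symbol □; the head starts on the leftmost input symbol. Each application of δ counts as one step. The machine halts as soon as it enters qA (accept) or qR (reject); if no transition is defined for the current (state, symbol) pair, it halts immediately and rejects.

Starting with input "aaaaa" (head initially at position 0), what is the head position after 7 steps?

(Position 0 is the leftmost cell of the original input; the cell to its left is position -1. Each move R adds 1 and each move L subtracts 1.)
Step 0: [q0]aaaaa (head at position 0)
Step 1: δ(q0, a) = (q1, X, R)  ⊢  X[q1]aaaa (head at position 1)
Step 2: δ(q1, a) = (q1, a, R)  ⊢  Xa[q1]aaa (head at position 2)
Step 3: δ(q1, a) = (q1, a, R)  ⊢  Xaa[q1]aa (head at position 3)
Step 4: δ(q1, a) = (q1, a, R)  ⊢  Xaaa[q1]a (head at position 4)
Step 5: δ(q1, a) = (q1, a, R)  ⊢  Xaaaa[q1]□ (head at position 5)
Step 6: δ(q1, □) = (q2, #, R)  ⊢  Xaaaa#[q2]□ (head at position 6)
Step 7: δ(q2, □) = (q3, a, L)  ⊢  Xaaaa[q3]#a (head at position 5)
Head position after 7 steps: 5

Final answer: Position 5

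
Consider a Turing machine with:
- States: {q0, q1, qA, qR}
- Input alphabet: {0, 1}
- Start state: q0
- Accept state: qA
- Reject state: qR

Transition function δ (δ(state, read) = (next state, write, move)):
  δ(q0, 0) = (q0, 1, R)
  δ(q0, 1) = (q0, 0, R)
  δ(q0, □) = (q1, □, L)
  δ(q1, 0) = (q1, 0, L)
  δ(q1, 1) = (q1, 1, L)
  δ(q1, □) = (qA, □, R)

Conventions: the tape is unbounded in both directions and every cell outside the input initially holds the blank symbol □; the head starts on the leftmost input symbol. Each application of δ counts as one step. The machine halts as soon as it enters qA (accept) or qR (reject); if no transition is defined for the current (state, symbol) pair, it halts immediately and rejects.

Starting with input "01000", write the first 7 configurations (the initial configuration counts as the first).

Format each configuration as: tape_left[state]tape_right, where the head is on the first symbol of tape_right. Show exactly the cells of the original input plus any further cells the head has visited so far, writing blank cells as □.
Step 0: [q0]01000 (head at position 0)
Step 1: δ(q0, 0) = (q0, 1, R)  ⊢  1[q0]1000 (head at position 1)
Step 2: δ(q0, 1) = (q0, 0, R)  ⊢  10[q0]000 (head at position 2)
Step 3: δ(q0, 0) = (q0, 1, R)  ⊢  101[q0]00 (head at position 3)
Step 4: δ(q0, 0) = (q0, 1, R)  ⊢  1011[q0]0 (head at position 4)
Step 5: δ(q0, 0) = (q0, 1, R)  ⊢  10111[q0]□ (head at position 5)
Step 6: δ(q0, □) = (q1, □, L)  ⊢  1011[q1]1□ (head at position 4)

Final answer: [q0]01000 ⊢ 1[q0]1000 ⊢ 10[q0]000 ⊢ 101[q0]00 ⊢ 1011[q0]0 ⊢ 10111[q0]□ ⊢ 1011[q1]1□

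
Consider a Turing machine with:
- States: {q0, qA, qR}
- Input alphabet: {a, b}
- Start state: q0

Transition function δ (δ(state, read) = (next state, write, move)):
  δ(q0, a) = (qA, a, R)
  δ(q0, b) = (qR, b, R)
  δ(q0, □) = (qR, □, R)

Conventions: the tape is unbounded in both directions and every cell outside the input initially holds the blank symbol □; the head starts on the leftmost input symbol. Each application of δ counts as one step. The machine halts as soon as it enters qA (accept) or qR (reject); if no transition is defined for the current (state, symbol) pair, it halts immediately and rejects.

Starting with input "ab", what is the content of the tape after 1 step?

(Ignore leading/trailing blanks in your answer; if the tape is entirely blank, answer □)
Step 0: [q0]ab (head at position 0)
Step 1: δ(q0, a) = (qA, a, R)  ⊢  a[qA]b (head at position 1)
Tape after 1 step (ignoring surrounding blanks): ab

Final answer: Tape: ab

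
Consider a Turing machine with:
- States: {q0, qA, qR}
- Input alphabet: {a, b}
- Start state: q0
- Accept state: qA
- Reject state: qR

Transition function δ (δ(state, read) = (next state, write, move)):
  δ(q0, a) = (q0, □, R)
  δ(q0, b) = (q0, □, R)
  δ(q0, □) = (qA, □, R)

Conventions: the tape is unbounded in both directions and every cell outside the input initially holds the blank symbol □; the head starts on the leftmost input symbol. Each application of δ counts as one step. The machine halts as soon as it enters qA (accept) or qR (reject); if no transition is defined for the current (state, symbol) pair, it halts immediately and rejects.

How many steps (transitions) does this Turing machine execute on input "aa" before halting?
Step 0: [q0]aa (head at position 0)
Step 1: δ(q0, a) = (q0, □, R)  ⊢  □[q0]a (head at position 1)
Step 2: δ(q0, a) = (q0, □, R)  ⊢  □□[q0]□ (head at position 2)
Step 3: δ(q0, □) = (qA, □, R)  ⊢  □□□[qA]□ (head at position 3)
The machine is in qA, so it halts and accepts.
Number of transitions executed: 3.

Final answer: 3 steps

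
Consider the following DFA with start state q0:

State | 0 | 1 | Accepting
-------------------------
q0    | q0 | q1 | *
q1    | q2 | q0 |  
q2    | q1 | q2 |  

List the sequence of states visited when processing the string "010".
q0 → q0 → q1 → q2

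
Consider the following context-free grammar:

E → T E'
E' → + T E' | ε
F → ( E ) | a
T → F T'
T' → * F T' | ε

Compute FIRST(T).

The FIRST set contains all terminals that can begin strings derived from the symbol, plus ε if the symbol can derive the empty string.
FIRST(F): F → ( E ) contributes '(' and F → a contributes 'a', so FIRST(F) = {(, a}. F is not nullable.
FIRST(T): T → F T' begins with F, and F is not nullable, so FIRST(T) = FIRST(F) = {(, a}.

Final answer: {(, a}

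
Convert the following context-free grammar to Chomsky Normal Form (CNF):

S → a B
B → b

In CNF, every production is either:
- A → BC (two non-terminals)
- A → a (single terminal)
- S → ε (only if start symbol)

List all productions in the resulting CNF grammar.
The grammar has no ε-productions or unit productions to eliminate.
S → a B has terminal a in a right-hand side of length ≥ 2: introduce T_a → a and use T_a in place of a.
B → b is already in CNF (single terminal) – keep it.
S → a B becomes S → T_a B.
Resulting CNF grammar (3 productions): T_a → a; B → b; S → T_a B

Final answer: T_a → a; B → b; S → T_a B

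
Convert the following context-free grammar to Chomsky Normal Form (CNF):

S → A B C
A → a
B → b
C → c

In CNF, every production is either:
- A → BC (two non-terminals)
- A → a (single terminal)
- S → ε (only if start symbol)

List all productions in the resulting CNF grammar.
The grammar has no ε-productions or unit productions to eliminate.
A → a is already in CNF (single terminal) – keep it.
B → b is already in CNF (single terminal) – keep it.
C → c is already in CNF (single terminal) – keep it.
S → A B C has 3 symbols on the right: break it into binary productions S → A X0, X0 → B C.
Resulting CNF grammar (5 productions): A → a; B → b; C → c; S → A X0; X0 → B C

Final answer: A → a; B → b; C → c; S → A X0; X0 → B C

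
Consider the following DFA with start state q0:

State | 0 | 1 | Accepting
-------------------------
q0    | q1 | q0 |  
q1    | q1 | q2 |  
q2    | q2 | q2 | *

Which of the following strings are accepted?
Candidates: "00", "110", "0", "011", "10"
"00": q0 → q1 → q1; q1 is not accepting → rejected
"110": q0 → q0 → q0 → q1; q1 is not accepting → rejected
"0": q0 → q1; q1 is not accepting → rejected
"011": q0 → q1 → q2 → q2; q2 is accepting → accepted
"10": q0 → q0 → q1; q1 is not accepting → rejected

Final answer: "011"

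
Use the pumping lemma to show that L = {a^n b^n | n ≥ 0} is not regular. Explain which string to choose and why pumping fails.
Language: L = {a^n b^n | n ≥ 0} (equal numbers of a's followed by b's)
Step 1: Assume for contradiction that L is regular, with pumping length p.
Step 2: Choose s = a^p b^p. Then s ∈ L (it has p a's followed by p b's) and |s| ≥ p.
Step 3: Consider any decomposition s = xyz with |xy| ≤ p and |y| > 0. Since |xy| ≤ p and the first p symbols of s are all a's, y = a^k for some k with 1 ≤ k ≤ p.
Step 4: Pumping up (i = 2): xy²z = a^(p+k) b^p, which has more a's than b's, so xy²z ∉ L.
This contradicts the pumping lemma, so L is not regular.

Final answer: Choose s = a^p b^p. Since |xy| ≤ p, y = a^k with k ≥ 1. Then xy²z = a^(p+k) b^p ∉ L.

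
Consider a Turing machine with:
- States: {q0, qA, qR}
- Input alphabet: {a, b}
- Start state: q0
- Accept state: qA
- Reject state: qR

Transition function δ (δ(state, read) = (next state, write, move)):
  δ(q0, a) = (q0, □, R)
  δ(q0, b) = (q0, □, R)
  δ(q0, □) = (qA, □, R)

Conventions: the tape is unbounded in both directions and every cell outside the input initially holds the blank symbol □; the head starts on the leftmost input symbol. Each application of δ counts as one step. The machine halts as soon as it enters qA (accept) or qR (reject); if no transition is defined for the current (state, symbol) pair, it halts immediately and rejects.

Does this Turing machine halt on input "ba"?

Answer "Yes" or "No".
Step 0: [q0]ba (head at position 0)
Step 1: δ(q0, b) = (q0, □, R)  ⊢  □[q0]a (head at position 1)
Step 2: δ(q0, a) = (q0, □, R)  ⊢  □□[q0]□ (head at position 2)
Step 3: δ(q0, □) = (qA, □, R)  ⊢  □□□[qA]□ (head at position 3)
The machine is in qA, so it halts and accepts.
It halts after 3 steps.

Final answer: Yes - halts after 3 steps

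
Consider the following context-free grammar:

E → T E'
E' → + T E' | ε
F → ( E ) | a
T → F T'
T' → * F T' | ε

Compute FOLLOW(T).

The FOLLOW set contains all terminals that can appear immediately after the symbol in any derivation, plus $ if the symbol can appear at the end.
Useful FIRST sets: FIRST(E') = {+, ε}, FIRST(T') = {*, ε} (both E' and T' are nullable).
FOLLOW(E): E is the start symbol → $; E appears in F → ( E ) followed by ')' → FOLLOW(E) = {), $}.
FOLLOW(E'): E' appears at the right end of E → T E' and of E' → + T E', so FOLLOW(E') ⊇ FOLLOW(E) (the second occurrence adds nothing new). FOLLOW(E') = {), $}.
FOLLOW(T): in E → T E' and E' → + T E', T is followed by E': add FIRST(E') minus ε = {+}; since E' is nullable, also add FOLLOW(E) and FOLLOW(E') = {), $}. FOLLOW(T) = {+, ), $}.

Final answer: {$, ), +}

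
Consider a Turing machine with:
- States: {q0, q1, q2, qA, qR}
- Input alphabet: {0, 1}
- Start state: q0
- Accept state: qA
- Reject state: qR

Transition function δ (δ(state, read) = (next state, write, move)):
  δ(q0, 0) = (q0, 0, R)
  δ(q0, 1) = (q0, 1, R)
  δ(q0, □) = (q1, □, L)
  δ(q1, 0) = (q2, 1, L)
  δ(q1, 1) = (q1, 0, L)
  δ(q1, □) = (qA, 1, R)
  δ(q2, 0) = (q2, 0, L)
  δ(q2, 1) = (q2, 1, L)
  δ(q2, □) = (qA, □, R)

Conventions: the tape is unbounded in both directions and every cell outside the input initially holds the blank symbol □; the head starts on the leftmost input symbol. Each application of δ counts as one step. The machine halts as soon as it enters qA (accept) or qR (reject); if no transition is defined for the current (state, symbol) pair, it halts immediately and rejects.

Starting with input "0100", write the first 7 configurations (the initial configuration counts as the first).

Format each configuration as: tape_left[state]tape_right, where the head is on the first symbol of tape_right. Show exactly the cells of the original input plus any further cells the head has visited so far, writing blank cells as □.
Step 0: [q0]0100 (head at position 0)
Step 1: δ(q0, 0) = (q0, 0, R)  ⊢  0[q0]100 (head at position 1)
Step 2: δ(q0, 1) = (q0, 1, R)  ⊢  01[q0]00 (head at position 2)
Step 3: δ(q0, 0) = (q0, 0, R)  ⊢  010[q0]0 (head at position 3)
Step 4: δ(q0, 0) = (q0, 0, R)  ⊢  0100[q0]□ (head at position 4)
Step 5: δ(q0, □) = (q1, □, L)  ⊢  010[q1]0□ (head at position 3)
Step 6: δ(q1, 0) = (q2, 1, L)  ⊢  01[q2]01□ (head at position 2)

Final answer: [q0]0100 ⊢ 0[q0]100 ⊢ 01[q0]00 ⊢ 010[q0]0 ⊢ 0100[q0]□ ⊢ 010[q1]0□ ⊢ 01[q2]01□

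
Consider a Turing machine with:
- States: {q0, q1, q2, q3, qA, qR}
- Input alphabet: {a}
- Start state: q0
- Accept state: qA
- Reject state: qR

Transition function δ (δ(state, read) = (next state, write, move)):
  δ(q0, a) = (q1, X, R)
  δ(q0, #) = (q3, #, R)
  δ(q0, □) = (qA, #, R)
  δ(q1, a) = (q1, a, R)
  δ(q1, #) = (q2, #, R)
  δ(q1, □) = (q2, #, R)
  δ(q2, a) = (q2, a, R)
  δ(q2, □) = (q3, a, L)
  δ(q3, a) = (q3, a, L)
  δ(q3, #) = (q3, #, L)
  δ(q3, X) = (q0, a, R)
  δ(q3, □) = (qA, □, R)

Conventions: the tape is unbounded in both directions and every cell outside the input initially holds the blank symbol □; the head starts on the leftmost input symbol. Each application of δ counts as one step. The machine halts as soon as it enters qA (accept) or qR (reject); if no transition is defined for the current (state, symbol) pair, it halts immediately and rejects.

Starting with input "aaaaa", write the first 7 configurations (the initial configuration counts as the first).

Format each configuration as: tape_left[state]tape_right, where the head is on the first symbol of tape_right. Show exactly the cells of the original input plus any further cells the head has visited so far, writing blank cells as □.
Step 0: [q0]aaaaa (head at position 0)
Step 1: δ(q0, a) = (q1, X, R)  ⊢  X[q1]aaaa (head at position 1)
Step 2: δ(q1, a) = (q1, a, R)  ⊢  Xa[q1]aaa (head at position 2)
Step 3: δ(q1, a) = (q1, a, R)  ⊢  Xaa[q1]aa (head at position 3)
Step 4: δ(q1, a) = (q1, a, R)  ⊢  Xaaa[q1]a (head at position 4)
Step 5: δ(q1, a) = (q1, a, R)  ⊢  Xaaaa[q1]□ (head at position 5)
Step 6: δ(q1, □) = (q2, #, R)  ⊢  Xaaaa#[q2]□ (head at position 6)

Final answer: [q0]aaaaa ⊢ X[q1]aaaa ⊢ Xa[q1]aaa ⊢ Xaa[q1]aa ⊢ Xaaa[q1]a ⊢ Xaaaa[q1]□ ⊢ Xaaaa#[q2]□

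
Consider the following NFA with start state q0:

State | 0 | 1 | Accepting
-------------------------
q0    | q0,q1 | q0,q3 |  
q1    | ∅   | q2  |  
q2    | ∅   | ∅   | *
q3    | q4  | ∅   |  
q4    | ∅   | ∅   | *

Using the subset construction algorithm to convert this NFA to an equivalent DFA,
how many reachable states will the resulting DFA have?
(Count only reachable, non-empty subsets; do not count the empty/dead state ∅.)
Start subset: {q0}
{q0}: on 0 → {q0, q1}, on 1 → {q0, q3}
{q0, q1}: on 0 → {q0, q1}, on 1 → {q0, q2, q3}
{q0, q3}: on 0 → {q0, q1, q4}, on 1 → {q0, q3}
{q0, q2, q3}: on 0 → {q0, q1, q4}, on 1 → {q0, q3}
{q0, q1, q4}: on 0 → {q0, q1}, on 1 → {q0, q2, q3}
Reachable non-empty subsets: {q0}, {q0, q1}, {q0, q3}, {q0, q2, q3}, {q0, q1, q4} — 5 in total.

Final answer: 5 states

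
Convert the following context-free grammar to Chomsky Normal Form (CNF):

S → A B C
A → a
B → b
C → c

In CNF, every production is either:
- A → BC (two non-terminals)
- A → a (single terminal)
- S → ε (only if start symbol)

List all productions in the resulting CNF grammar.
The grammar has no ε-productions or unit productions to eliminate.
A → a is already in CNF (single terminal) – keep it.
B → b is already in CNF (single terminal) – keep it.
C → c is already in CNF (single terminal) – keep it.
S → A B C has 3 symbols on the right: break it into binary productions S → A X0, X0 → B C.
Resulting CNF grammar (5 productions): A → a; B → b; C → c; S → A X0; X0 → B C

Final answer: A → a; B → b; C → c; S → A X0; X0 → B C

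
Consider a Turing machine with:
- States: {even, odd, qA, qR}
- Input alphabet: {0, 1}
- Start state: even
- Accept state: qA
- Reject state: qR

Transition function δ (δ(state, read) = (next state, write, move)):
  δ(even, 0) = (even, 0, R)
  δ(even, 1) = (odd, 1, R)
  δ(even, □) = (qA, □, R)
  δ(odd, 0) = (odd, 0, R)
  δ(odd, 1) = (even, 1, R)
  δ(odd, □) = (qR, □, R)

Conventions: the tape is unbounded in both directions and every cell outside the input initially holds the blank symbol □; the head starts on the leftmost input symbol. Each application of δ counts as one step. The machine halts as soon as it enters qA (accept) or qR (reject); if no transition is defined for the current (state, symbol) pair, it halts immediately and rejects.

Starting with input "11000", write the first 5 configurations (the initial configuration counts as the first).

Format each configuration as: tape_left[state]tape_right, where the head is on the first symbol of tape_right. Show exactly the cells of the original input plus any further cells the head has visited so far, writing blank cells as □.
Step 0: [even]11000 (head at position 0)
Step 1: δ(even, 1) = (odd, 1, R)  ⊢  1[odd]1000 (head at position 1)
Step 2: δ(odd, 1) = (even, 1, R)  ⊢  11[even]000 (head at position 2)
Step 3: δ(even, 0) = (even, 0, R)  ⊢  110[even]00 (head at position 3)
Step 4: δ(even, 0) = (even, 0, R)  ⊢  1100[even]0 (head at position 4)

Final answer: [even]11000 ⊢ 1[odd]1000 ⊢ 11[even]000 ⊢ 110[even]00 ⊢ 1100[even]0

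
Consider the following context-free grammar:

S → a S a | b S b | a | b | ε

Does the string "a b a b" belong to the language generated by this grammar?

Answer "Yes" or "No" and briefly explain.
Every production places the same symbol at both ends (or yields a single symbol / ε), so every derived string is a palindrome. a b a b reversed is b a b a ≠ a b a b, so it is not a palindrome and cannot be derived (already the first step fails: the string starts with a but ends with b, so neither S → a S a nor S → b S b fits).

Final answer: No - no valid derivation exists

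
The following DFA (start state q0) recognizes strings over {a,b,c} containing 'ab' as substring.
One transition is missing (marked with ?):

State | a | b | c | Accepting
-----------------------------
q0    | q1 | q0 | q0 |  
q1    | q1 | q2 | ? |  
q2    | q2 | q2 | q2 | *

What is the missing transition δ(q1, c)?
q0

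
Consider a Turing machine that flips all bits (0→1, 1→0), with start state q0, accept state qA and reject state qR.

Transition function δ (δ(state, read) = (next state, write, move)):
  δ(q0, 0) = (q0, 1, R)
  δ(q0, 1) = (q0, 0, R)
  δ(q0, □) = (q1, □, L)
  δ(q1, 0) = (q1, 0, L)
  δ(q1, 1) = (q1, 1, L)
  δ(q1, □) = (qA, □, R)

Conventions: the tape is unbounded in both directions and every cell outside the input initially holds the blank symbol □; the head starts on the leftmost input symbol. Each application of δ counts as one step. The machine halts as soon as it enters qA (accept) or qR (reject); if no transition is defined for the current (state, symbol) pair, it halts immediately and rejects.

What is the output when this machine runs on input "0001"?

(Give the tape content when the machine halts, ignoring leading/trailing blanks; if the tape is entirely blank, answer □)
Step 0: [q0]0001 (head at position 0)
Step 1: δ(q0, 0) = (q0, 1, R)  ⊢  1[q0]001 (head at position 1)
Step 2: δ(q0, 0) = (q0, 1, R)  ⊢  11[q0]01 (head at position 2)
Step 3: δ(q0, 0) = (q0, 1, R)  ⊢  111[q0]1 (head at position 3)
Step 4: δ(q0, 1) = (q0, 0, R)  ⊢  1110[q0]□ (head at position 4)
Step 5: δ(q0, □) = (q1, □, L)  ⊢  111[q1]0□ (head at position 3)
Step 6: δ(q1, 0) = (q1, 0, L)  ⊢  11[q1]10□ (head at position 2)
Step 7: δ(q1, 1) = (q1, 1, L)  ⊢  1[q1]110□ (head at position 1)
Step 8: δ(q1, 1) = (q1, 1, L)  ⊢  [q1]1110□ (head at position 0)
Step 9: δ(q1, 1) = (q1, 1, L)  ⊢  [q1]□1110□ (head at position -1)
Step 10: δ(q1, □) = (qA, □, R)  ⊢  □[qA]1110□ (head at position 0)
The machine is in qA, so it halts and accepts.
Tape content when halted (ignoring surrounding blanks): 1110

Final answer: Output: 1110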